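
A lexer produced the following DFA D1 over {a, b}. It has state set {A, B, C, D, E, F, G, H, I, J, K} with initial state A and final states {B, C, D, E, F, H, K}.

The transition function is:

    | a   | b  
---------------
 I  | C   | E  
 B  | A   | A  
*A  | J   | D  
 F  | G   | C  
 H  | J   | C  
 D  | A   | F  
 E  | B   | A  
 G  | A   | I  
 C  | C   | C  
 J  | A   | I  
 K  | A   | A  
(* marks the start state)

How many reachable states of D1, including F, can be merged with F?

First remove the unreachable states {H,K}; 9 states remain.
Start with accepting vs non-accepting: {B,C,D,E,F} | {A,G,I,J}.
Refine {B,C,D,E,F} on symbol a: members go to different blocks, giving {B,D,F} and {C,E}.
Split {B,D,F} by δ(·,b) → {B} and {D} and {F}.
On input a, block {A,G,I,J} splits into {A,G,J} and {I}.
Refine {A,G,J} on symbol b: members go to different blocks, giving {G,J} and {A}.
Refine {C,E} on symbol a: members go to different blocks, giving {C} and {E}.
Stable partition: {B} | {G,J} | {C} | {D} | {F} | {I} | {A} | {E} — 8 equivalence classes.
The equivalence class containing F is {F}, of size 1.

1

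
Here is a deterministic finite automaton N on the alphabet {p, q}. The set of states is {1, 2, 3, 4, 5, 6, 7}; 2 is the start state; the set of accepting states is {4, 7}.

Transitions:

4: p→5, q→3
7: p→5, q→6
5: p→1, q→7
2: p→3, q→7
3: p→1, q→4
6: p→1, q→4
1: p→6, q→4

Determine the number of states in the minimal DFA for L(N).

Every state is reachable, so we keep all 7.
P0 = {4,7} | {1,2,3,5,6}.
No further refinement is possible. Final partition (2 blocks): {4,7} | {1,2,3,5,6}.

2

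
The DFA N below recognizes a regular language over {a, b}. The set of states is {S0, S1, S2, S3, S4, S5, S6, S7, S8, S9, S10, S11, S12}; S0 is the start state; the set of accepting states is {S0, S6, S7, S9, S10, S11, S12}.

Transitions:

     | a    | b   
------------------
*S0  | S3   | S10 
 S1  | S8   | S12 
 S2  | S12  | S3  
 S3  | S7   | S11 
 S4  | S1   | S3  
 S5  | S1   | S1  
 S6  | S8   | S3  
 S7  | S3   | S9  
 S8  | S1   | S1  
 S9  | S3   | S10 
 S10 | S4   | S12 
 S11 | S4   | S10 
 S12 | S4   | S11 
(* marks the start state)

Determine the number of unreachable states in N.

3

Starting at S0 and following transitions, the reachable set is {S0, S1, S3, S4, S7, S8, S9, S10, S11, S12}. That leaves S2, S5, S6 unreachable — 3 in total.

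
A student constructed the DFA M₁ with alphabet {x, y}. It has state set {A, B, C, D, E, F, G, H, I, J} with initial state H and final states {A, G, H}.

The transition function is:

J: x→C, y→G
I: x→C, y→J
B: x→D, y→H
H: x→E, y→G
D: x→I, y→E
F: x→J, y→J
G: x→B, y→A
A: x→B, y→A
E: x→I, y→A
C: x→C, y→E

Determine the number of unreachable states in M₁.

Starting at H and following transitions, the reachable set is {A, B, C, D, E, G, H, I, J}. That leaves F unreachable — 1 in total.

1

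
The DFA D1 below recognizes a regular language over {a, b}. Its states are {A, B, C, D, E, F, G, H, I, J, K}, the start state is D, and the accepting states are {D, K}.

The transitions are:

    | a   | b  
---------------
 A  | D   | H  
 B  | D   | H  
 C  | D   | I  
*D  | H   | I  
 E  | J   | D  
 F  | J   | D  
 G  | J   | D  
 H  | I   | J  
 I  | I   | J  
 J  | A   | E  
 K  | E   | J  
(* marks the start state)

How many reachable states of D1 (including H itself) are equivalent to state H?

Reachable states from the start: {A,D,E,H,I,J}. Unreachable: {B,C,F,G,K} — drop them.
P0 = {D} | {A,E,H,I,J}.
On input a, block {A,E,H,I,J} splits into {E,H,I,J} and {A}.
Refine {E,H,I,J} on symbol a: members go to different blocks, giving {E,H,I} and {J}.
On input a, block {E,H,I} splits into {H,I} and {E}.
The partition is now stable with 5 blocks: {D} | {H,I} | {A} | {J} | {E}.
State H belongs to the block {H,I}, which has 2 states.

2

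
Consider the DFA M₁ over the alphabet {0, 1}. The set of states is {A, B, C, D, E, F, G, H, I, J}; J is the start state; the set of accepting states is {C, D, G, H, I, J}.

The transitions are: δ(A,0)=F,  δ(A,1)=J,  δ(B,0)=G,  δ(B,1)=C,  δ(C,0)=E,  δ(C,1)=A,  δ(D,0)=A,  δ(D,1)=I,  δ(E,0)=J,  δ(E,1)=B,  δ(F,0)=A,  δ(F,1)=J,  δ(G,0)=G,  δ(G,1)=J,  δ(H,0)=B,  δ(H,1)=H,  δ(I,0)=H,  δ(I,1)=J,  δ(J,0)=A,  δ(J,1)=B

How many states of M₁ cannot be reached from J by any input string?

Starting at J and following transitions, the reachable set is {A, B, C, E, F, G, J}. That leaves D, H, I unreachable — 3 in total.

3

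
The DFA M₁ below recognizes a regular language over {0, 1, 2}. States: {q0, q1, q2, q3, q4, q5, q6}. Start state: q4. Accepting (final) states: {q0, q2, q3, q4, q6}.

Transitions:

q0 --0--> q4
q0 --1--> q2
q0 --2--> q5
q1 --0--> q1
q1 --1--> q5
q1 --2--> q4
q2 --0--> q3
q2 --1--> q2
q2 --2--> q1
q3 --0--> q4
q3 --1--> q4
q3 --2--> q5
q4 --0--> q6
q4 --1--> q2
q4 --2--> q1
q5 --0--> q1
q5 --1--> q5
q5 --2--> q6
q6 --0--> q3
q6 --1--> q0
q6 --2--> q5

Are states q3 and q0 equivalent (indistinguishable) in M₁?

Yes

Initial partition by acceptance: {q0,q2,q3,q4,q6} | {q1,q5}.
No further refinement is possible. Final partition (2 blocks): {q0,q2,q3,q4,q6} | {q1,q5}.
q3 and q0 lie in the same block of the stable partition, so they are equivalent — no string distinguishes them.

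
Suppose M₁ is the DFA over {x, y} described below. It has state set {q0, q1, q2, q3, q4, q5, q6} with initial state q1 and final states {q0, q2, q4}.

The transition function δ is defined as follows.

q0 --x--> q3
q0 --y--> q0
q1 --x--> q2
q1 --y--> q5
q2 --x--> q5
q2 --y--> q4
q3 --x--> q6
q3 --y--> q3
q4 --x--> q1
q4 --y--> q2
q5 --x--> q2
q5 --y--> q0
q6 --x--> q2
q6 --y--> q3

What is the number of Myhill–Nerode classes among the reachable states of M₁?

7

All states are reachable from the start state.
P0 = {q0,q2,q4} | {q1,q3,q5,q6}.
Split {q1,q3,q5,q6} by δ(·,x) → {q1,q5,q6} and {q3}.
On input x, block {q0,q2,q4} splits into {q2,q4} and {q0}.
Split {q1,q5,q6} by δ(·,y) → {q1} and {q5} and {q6}.
On input x, block {q2,q4} splits into {q2} and {q4}.
Stable partition: {q2} | {q1} | {q3} | {q0} | {q5} | {q6} | {q4} — 7 equivalence classes.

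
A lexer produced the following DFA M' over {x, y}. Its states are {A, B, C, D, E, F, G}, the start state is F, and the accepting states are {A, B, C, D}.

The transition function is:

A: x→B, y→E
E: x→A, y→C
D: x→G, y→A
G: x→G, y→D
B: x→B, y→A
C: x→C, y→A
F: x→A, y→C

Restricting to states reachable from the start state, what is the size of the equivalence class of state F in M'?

States {D,G} cannot be reached from the start state, so discard them.
Initial partition by acceptance: {A,B,C} | {E,F}.
Refine {A,B,C} on symbol y: members go to different blocks, giving {B,C} and {A}.
The partition is now stable with 3 blocks: {B,C} | {E,F} | {A}.
State F belongs to the block {E,F}, which has 2 states.

2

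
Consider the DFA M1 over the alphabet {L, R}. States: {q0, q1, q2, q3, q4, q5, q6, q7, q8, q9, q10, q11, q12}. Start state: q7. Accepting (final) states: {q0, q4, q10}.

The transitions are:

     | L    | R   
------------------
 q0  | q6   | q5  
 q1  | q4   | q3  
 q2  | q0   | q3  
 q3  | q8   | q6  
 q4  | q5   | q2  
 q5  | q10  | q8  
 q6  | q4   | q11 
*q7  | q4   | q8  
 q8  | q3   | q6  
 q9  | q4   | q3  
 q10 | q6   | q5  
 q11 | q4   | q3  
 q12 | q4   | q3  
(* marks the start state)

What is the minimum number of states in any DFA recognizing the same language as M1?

6

Reachable states from the start: {q0,q2,q3,q4,q5,q6,q7,q8,q10,q11}. Unreachable: {q1,q9,q12} — drop them.
Start with accepting vs non-accepting: {q0,q4,q10} | {q2,q3,q5,q6,q7,q8,q11}.
On input L, block {q2,q3,q5,q6,q7,q8,q11} splits into {q2,q5,q6,q7,q11} and {q3,q8}.
On input R, block {q2,q5,q6,q7,q11} splits into {q2,q5,q7,q11} and {q6}.
Split {q0,q4,q10} by δ(·,L) → {q0,q10} and {q4}.
Refine {q2,q5,q7,q11} on symbol L: members go to different blocks, giving {q2,q5} and {q7,q11}.
Stable partition: {q0,q10} | {q2,q5} | {q3,q8} | {q6} | {q4} | {q7,q11} — 6 equivalence classes.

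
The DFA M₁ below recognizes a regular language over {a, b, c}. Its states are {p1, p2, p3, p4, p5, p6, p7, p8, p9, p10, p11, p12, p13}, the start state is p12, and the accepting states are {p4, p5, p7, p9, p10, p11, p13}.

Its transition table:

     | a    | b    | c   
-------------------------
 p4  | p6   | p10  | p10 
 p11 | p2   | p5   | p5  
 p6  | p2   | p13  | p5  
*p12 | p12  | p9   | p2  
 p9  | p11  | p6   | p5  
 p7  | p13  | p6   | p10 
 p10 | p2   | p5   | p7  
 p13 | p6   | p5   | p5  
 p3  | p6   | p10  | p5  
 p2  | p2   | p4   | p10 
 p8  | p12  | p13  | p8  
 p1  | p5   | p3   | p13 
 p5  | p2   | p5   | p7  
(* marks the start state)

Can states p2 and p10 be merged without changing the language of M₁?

First remove the unreachable states {p1,p3,p8}; 10 states remain.
Initial partition by acceptance: {p4,p5,p7,p9,p10,p11,p13} | {p2,p6,p12}.
Split {p4,p5,p7,p9,p10,p11,p13} by δ(·,a) → {p4,p5,p10,p11,p13} and {p7,p9}.
On input c, block {p4,p5,p10,p11,p13} splits into {p4,p11,p13} and {p5,p10}.
Split {p2,p6,p12} by δ(·,b) → {p2,p6} and {p12}.
The partition is now stable with 5 blocks: {p4,p11,p13} | {p2,p6} | {p7,p9} | {p5,p10} | {p12}.
p2 and p10 end up in different blocks, so they are distinguishable. For instance, the string 'ε' is accepted from only p10.

No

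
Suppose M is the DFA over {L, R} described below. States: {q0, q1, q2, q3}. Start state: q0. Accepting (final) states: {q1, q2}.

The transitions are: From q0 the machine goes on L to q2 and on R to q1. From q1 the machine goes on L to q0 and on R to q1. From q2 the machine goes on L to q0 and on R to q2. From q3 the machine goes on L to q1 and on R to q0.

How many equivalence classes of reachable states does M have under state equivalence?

2

First remove the unreachable states {q3}; 3 states remain.
P0 = {q1,q2} | {q0}.
No further refinement is possible. Final partition (2 blocks): {q1,q2} | {q0}.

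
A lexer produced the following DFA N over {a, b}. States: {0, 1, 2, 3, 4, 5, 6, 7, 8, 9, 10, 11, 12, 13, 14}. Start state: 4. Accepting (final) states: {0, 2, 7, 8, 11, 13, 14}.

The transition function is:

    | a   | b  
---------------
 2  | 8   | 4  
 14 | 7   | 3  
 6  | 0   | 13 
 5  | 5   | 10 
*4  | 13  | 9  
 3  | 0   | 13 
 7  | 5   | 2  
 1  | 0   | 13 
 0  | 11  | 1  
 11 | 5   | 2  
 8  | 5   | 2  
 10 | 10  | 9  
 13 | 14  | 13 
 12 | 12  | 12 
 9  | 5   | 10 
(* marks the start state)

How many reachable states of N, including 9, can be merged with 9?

Reachable states from the start: {0,1,2,3,4,5,7,8,9,10,11,13,14}. Unreachable: {6,12} — drop them.
Start with accepting vs non-accepting: {0,2,7,8,11,13,14} | {1,3,4,5,9,10}.
Split {0,2,7,8,11,13,14} by δ(·,a) → {0,2,13,14} and {7,8,11}.
On input a, block {0,2,13,14} splits into {0,2,14} and {13}.
Refine {1,3,4,5,9,10} on symbol a: members go to different blocks, giving {5,9,10} and {1,3} and {4}.
On input b, block {0,2,14} splits into {0,14} and {2}.
Stable partition: {0,14} | {5,9,10} | {7,8,11} | {13} | {1,3} | {4} | {2} — 7 equivalence classes.
The equivalence class containing 9 is {5,9,10}, of size 3.

3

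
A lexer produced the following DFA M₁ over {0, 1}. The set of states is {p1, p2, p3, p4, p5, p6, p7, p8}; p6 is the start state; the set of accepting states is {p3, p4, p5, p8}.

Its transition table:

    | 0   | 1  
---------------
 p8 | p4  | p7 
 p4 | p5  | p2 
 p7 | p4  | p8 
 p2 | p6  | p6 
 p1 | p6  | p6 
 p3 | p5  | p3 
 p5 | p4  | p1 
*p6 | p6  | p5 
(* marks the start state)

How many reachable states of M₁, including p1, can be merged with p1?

States {p3,p7,p8} cannot be reached from the start state, so discard them.
Initial partition by acceptance: {p4,p5} | {p1,p2,p6}.
Refine {p1,p2,p6} on symbol 1: members go to different blocks, giving {p1,p2} and {p6}.
The partition is now stable with 3 blocks: {p4,p5} | {p1,p2} | {p6}.
State p1 belongs to the block {p1,p2}, which has 2 states.

2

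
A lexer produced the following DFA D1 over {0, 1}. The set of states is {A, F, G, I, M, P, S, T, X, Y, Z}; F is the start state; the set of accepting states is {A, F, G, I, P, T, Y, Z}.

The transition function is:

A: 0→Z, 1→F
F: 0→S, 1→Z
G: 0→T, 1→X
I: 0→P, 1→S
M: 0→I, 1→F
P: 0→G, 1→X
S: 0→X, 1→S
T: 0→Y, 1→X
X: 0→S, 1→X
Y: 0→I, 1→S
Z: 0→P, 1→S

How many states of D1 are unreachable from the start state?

No path from F leads to A, M; the other 9 states are all reachable.

2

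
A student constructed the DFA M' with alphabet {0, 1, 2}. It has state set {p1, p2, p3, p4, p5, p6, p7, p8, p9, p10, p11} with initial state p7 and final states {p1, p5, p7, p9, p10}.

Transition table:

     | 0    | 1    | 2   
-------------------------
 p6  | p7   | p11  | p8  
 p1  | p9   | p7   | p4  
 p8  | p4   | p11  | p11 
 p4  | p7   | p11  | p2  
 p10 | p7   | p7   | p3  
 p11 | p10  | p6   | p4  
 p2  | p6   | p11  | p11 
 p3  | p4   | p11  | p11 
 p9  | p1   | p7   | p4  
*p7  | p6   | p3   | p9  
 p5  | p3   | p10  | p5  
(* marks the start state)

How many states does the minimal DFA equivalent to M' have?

6

Reachable states from the start: {p1,p2,p3,p4,p6,p7,p8,p9,p10,p11}. Unreachable: {p5} — drop them.
Start with accepting vs non-accepting: {p1,p7,p9,p10} | {p2,p3,p4,p6,p8,p11}.
On input 0, block {p1,p7,p9,p10} splits into {p1,p9,p10} and {p7}.
Split {p1,p9,p10} by δ(·,0) → {p1,p9} and {p10}.
Split {p2,p3,p4,p6,p8,p11} by δ(·,0) → {p2,p3,p8} and {p4,p6} and {p11}.
No further refinement is possible. Final partition (6 blocks): {p1,p9} | {p2,p3,p8} | {p7} | {p10} | {p4,p6} | {p11}.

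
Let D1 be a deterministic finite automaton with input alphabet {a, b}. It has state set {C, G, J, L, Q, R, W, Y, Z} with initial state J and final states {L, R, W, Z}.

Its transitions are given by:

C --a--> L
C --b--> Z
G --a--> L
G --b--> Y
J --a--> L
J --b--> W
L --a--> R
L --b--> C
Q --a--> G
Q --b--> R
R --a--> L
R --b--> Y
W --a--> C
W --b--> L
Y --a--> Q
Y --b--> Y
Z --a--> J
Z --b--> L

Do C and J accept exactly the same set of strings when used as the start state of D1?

Yes

Initial partition by acceptance: {L,R,W,Z} | {C,G,J,Q,Y}.
Refine {L,R,W,Z} on symbol a: members go to different blocks, giving {L,R} and {W,Z}.
Split {C,G,J,Q,Y} by δ(·,a) → {C,G,J} and {Q,Y}.
On input b, block {L,R} splits into {R} and {L}.
On input b, block {C,G,J} splits into {C,J} and {G}.
On input a, block {Q,Y} splits into {Y} and {Q}.
Stable partition: {R} | {C,J} | {W,Z} | {Y} | {L} | {G} | {Q} — 7 equivalence classes.
C and J lie in the same block of the stable partition, so they are equivalent — no string distinguishes them.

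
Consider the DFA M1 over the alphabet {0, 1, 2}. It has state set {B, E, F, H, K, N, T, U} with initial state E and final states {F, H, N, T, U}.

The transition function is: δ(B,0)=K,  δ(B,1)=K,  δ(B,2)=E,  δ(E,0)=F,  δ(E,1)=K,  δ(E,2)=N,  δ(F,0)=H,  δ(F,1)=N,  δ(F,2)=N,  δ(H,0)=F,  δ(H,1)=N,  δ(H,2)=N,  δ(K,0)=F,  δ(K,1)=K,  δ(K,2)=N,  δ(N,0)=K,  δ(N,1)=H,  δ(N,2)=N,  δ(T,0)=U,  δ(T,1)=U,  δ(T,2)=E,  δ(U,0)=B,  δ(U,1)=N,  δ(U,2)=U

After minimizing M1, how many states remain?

States {B,T,U} cannot be reached from the start state, so discard them.
Start with accepting vs non-accepting: {F,H,N} | {E,K}.
On input 0, block {F,H,N} splits into {F,H} and {N}.
The partition is now stable with 3 blocks: {F,H} | {E,K} | {N}.

3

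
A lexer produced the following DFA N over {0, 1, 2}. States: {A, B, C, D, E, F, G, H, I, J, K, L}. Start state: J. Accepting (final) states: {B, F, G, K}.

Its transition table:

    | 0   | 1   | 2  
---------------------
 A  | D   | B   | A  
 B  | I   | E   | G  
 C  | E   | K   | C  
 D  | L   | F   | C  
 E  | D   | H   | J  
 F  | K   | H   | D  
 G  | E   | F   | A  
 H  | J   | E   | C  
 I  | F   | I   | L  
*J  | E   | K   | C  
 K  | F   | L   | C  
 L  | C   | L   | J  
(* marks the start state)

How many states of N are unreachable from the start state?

BFS from J reaches {C, D, E, F, H, J, K, L}; the 4 state(s) A, B, G, I are never visited.

4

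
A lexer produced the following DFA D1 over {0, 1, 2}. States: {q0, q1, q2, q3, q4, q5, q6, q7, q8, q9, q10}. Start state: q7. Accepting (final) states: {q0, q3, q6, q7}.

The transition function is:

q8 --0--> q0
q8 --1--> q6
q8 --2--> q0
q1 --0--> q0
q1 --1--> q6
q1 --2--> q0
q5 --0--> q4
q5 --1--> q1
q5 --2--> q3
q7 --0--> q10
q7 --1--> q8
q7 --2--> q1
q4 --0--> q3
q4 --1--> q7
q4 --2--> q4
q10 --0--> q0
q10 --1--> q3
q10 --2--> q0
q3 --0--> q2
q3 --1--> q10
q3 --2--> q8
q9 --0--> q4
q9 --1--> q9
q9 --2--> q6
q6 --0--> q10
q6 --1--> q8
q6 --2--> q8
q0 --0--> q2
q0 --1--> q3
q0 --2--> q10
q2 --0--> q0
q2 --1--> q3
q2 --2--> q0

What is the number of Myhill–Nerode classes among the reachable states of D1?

3

Reachable states from the start: {q0,q1,q2,q3,q6,q7,q8,q10}. Unreachable: {q4,q5,q9} — drop them.
P0 = {q0,q3,q6,q7} | {q1,q2,q8,q10}.
Refine {q0,q3,q6,q7} on symbol 1: members go to different blocks, giving {q3,q6,q7} and {q0}.
No further refinement is possible. Final partition (3 blocks): {q3,q6,q7} | {q1,q2,q8,q10} | {q0}.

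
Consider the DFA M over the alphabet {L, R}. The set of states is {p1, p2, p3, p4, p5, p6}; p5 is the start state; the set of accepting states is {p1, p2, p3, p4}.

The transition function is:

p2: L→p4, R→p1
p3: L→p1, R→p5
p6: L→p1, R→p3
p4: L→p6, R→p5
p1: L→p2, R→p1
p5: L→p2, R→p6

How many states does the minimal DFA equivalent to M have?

Start with accepting vs non-accepting: {p1,p2,p3,p4} | {p5,p6}.
Refine {p1,p2,p3,p4} on symbol L: members go to different blocks, giving {p1,p2,p3} and {p4}.
On input L, block {p1,p2,p3} splits into {p1,p3} and {p2}.
Split {p1,p3} by δ(·,L) → {p1} and {p3}.
Refine {p5,p6} on symbol L: members go to different blocks, giving {p5} and {p6}.
Stable partition: {p1} | {p5} | {p4} | {p2} | {p3} | {p6} — 6 equivalence classes.

6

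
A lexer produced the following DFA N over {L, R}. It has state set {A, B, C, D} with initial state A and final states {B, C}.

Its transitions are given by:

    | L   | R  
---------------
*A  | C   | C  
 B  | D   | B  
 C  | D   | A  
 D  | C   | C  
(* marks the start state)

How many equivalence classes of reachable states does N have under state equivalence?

States {B} cannot be reached from the start state, so discard them.
Initial partition by acceptance: {C} | {A,D}.
No further refinement is possible. Final partition (2 blocks): {C} | {A,D}.

2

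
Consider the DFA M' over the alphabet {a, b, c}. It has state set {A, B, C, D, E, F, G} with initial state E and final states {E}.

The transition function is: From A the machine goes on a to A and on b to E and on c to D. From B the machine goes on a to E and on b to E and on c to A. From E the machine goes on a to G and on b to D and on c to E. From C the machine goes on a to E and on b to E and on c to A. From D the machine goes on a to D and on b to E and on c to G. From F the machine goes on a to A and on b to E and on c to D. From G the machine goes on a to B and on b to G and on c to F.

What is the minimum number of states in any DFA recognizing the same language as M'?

States {C} cannot be reached from the start state, so discard them.
P0 = {E} | {A,B,D,F,G}.
Split {A,B,D,F,G} by δ(·,a) → {A,D,F,G} and {B}.
On input a, block {A,D,F,G} splits into {A,D,F} and {G}.
Split {A,D,F} by δ(·,c) → {A,F} and {D}.
The partition is now stable with 5 blocks: {E} | {A,F} | {B} | {G} | {D}.

5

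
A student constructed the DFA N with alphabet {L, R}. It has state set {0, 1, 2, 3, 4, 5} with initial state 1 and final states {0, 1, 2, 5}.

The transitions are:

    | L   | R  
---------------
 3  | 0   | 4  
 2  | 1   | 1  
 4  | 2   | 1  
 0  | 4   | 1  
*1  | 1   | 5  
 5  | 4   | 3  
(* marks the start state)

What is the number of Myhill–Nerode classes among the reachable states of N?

P0 = {0,1,2,5} | {3,4}.
On input L, block {0,1,2,5} splits into {0,5} and {1,2}.
Refine {0,5} on symbol R: members go to different blocks, giving {0} and {5}.
On input L, block {3,4} splits into {3} and {4}.
Refine {1,2} on symbol R: members go to different blocks, giving {1} and {2}.
No further refinement is possible. Final partition (6 blocks): {0} | {3} | {1} | {5} | {4} | {2}.

6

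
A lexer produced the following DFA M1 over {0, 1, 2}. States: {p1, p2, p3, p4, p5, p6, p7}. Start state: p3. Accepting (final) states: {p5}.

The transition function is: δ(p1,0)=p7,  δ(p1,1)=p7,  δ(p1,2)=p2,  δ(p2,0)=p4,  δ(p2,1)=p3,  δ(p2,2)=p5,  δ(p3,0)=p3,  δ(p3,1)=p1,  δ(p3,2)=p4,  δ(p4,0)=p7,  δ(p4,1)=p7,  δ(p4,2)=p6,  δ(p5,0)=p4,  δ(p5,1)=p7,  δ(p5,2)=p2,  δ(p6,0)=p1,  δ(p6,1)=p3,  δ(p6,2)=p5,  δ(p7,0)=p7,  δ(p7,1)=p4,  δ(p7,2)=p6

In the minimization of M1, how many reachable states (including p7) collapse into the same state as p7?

Initial partition by acceptance: {p5} | {p1,p2,p3,p4,p6,p7}.
On input 2, block {p1,p2,p3,p4,p6,p7} splits into {p1,p3,p4,p7} and {p2,p6}.
Split {p1,p3,p4,p7} by δ(·,2) → {p1,p4,p7} and {p3}.
The partition is now stable with 4 blocks: {p5} | {p1,p4,p7} | {p2,p6} | {p3}.
The equivalence class containing p7 is {p1,p4,p7}, of size 3.

3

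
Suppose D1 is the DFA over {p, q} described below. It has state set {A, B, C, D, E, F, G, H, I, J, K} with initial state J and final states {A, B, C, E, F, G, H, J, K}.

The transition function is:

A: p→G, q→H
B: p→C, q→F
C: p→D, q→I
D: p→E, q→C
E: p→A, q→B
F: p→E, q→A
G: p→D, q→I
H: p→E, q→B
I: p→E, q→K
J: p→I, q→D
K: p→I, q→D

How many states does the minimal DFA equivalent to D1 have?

Every state is reachable, so we keep all 11.
P0 = {A,B,C,E,F,G,H,J,K} | {D,I}.
On input p, block {A,B,C,E,F,G,H,J,K} splits into {A,B,E,F,H} and {C,G,J,K}.
Split {A,B,E,F,H} by δ(·,p) → {E,F,H} and {A,B}.
On input p, block {E,F,H} splits into {F,H} and {E}.
The partition is now stable with 5 blocks: {F,H} | {D,I} | {C,G,J,K} | {A,B} | {E}.

5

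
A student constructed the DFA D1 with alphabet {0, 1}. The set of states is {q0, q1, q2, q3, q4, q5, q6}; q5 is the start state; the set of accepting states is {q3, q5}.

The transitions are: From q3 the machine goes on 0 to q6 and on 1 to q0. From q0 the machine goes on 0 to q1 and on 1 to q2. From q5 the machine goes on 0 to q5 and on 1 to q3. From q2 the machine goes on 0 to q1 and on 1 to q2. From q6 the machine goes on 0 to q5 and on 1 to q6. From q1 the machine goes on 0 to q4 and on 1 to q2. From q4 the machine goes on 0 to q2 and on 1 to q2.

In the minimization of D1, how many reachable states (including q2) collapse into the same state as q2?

4

Start with accepting vs non-accepting: {q3,q5} | {q0,q1,q2,q4,q6}.
Split {q3,q5} by δ(·,0) → {q3} and {q5}.
On input 0, block {q0,q1,q2,q4,q6} splits into {q0,q1,q2,q4} and {q6}.
No further refinement is possible. Final partition (4 blocks): {q3} | {q0,q1,q2,q4} | {q5} | {q6}.
State q2 belongs to the block {q0,q1,q2,q4}, which has 4 states.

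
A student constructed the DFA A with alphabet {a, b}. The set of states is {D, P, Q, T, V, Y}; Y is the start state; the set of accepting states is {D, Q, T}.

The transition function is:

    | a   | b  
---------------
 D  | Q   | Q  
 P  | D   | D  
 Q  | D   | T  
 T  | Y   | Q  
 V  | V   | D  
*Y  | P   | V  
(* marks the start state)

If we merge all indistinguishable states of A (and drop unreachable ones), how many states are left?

Every state is reachable, so we keep all 6.
Start with accepting vs non-accepting: {D,Q,T} | {P,V,Y}.
Split {D,Q,T} by δ(·,a) → {D,Q} and {T}.
On input b, block {D,Q} splits into {Q} and {D}.
Split {P,V,Y} by δ(·,a) → {V,Y} and {P}.
Refine {V,Y} on symbol a: members go to different blocks, giving {V} and {Y}.
No further refinement is possible. Final partition (6 blocks): {Q} | {V} | {T} | {D} | {P} | {Y}.

6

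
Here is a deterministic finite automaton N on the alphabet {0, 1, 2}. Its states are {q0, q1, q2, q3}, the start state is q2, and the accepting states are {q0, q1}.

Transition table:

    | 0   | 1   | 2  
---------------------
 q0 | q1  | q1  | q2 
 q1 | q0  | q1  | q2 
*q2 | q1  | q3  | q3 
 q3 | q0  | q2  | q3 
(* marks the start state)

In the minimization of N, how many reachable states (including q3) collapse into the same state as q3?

Start with accepting vs non-accepting: {q0,q1} | {q2,q3}.
The partition is now stable with 2 blocks: {q0,q1} | {q2,q3}.
State q3 belongs to the block {q2,q3}, which has 2 states.

2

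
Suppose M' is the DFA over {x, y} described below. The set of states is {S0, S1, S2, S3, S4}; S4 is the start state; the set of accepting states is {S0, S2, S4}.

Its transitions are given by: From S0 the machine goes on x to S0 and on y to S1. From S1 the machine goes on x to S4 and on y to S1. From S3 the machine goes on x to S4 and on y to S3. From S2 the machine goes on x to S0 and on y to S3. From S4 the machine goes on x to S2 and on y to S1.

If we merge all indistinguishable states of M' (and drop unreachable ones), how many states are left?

All states are reachable from the start state.
P0 = {S0,S2,S4} | {S1,S3}.
No further refinement is possible. Final partition (2 blocks): {S0,S2,S4} | {S1,S3}.

2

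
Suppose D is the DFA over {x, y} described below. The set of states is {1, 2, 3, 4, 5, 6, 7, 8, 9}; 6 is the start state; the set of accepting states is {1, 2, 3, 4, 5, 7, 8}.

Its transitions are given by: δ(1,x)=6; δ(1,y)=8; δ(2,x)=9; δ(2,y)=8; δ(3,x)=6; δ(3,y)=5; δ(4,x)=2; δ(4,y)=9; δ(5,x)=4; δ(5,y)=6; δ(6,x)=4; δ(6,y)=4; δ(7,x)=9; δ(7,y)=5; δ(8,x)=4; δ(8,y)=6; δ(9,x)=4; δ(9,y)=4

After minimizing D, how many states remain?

4

States {1,3,5,7} cannot be reached from the start state, so discard them.
P0 = {2,4,8} | {6,9}.
Split {2,4,8} by δ(·,x) → {4,8} and {2}.
Split {4,8} by δ(·,x) → {4} and {8}.
The partition is now stable with 4 blocks: {4} | {6,9} | {2} | {8}.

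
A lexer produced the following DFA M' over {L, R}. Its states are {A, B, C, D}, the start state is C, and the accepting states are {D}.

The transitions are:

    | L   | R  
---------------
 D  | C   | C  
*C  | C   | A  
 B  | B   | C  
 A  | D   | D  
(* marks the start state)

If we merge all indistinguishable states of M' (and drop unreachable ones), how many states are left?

3

First remove the unreachable states {B}; 3 states remain.
P0 = {D} | {A,C}.
Refine {A,C} on symbol L: members go to different blocks, giving {A} and {C}.
Stable partition: {D} | {A} | {C} — 3 equivalence classes.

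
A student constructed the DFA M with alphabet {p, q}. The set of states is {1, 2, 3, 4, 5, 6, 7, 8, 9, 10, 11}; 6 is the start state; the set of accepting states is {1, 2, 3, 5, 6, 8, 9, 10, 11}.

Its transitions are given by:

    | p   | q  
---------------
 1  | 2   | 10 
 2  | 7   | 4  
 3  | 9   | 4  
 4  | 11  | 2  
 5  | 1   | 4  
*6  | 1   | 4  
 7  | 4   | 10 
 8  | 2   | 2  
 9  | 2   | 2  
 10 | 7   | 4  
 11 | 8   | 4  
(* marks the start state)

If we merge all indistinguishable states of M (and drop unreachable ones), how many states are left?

5

States {3,5,9} cannot be reached from the start state, so discard them.
P0 = {1,2,6,8,10,11} | {4,7}.
Split {1,2,6,8,10,11} by δ(·,p) → {1,6,8,11} and {2,10}.
Refine {1,6,8,11} on symbol p: members go to different blocks, giving {1,8} and {6,11}.
Refine {4,7} on symbol p: members go to different blocks, giving {4} and {7}.
No further refinement is possible. Final partition (5 blocks): {1,8} | {4} | {2,10} | {6,11} | {7}.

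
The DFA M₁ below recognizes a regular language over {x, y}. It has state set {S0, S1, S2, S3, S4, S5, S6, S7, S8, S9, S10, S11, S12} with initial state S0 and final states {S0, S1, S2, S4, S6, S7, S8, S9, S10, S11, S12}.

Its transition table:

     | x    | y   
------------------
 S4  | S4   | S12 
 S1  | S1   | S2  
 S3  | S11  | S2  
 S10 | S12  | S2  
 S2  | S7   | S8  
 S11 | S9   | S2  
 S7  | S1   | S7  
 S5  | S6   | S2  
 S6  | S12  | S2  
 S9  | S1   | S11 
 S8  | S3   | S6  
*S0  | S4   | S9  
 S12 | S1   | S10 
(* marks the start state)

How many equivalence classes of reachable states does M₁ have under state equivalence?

8

States {S5} cannot be reached from the start state, so discard them.
Initial partition by acceptance: {S0,S1,S2,S4,S6,S7,S8,S9,S10,S11,S12} | {S3}.
Split {S0,S1,S2,S4,S6,S7,S8,S9,S10,S11,S12} by δ(·,x) → {S0,S1,S2,S4,S6,S7,S9,S10,S11,S12} and {S8}.
On input y, block {S0,S1,S2,S4,S6,S7,S9,S10,S11,S12} splits into {S0,S1,S4,S6,S7,S9,S10,S11,S12} and {S2}.
Split {S0,S1,S4,S6,S7,S9,S10,S11,S12} by δ(·,y) → {S0,S4,S7,S9,S12} and {S1,S6,S10,S11}.
Refine {S0,S4,S7,S9,S12} on symbol x: members go to different blocks, giving {S7,S9,S12} and {S0,S4}.
On input y, block {S7,S9,S12} splits into {S9,S12} and {S7}.
On input x, block {S1,S6,S10,S11} splits into {S6,S10,S11} and {S1}.
The partition is now stable with 8 blocks: {S9,S12} | {S3} | {S8} | {S2} | {S6,S10,S11} | {S0,S4} | {S7} | {S1}.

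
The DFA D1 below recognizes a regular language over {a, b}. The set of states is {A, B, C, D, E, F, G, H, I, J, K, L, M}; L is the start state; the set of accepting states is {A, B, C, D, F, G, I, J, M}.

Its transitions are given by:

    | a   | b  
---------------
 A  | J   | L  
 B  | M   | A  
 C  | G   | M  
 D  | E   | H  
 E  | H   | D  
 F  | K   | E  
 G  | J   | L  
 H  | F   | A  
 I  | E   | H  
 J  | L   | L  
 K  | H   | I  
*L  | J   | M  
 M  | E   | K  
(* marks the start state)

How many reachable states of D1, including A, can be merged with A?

1

First remove the unreachable states {B,C,G}; 10 states remain.
Start with accepting vs non-accepting: {A,D,F,I,J,M} | {E,H,K,L}.
Split {A,D,F,I,J,M} by δ(·,a) → {D,F,I,J,M} and {A}.
Refine {E,H,K,L} on symbol a: members go to different blocks, giving {E,K} and {H,L}.
Split {D,F,I,J,M} by δ(·,a) → {D,F,I,M} and {J}.
On input b, block {D,F,I,M} splits into {D,I} and {F,M}.
Refine {H,L} on symbol a: members go to different blocks, giving {H} and {L}.
No further refinement is possible. Final partition (7 blocks): {D,I} | {E,K} | {A} | {H} | {J} | {F,M} | {L}.
The equivalence class containing A is {A}, of size 1.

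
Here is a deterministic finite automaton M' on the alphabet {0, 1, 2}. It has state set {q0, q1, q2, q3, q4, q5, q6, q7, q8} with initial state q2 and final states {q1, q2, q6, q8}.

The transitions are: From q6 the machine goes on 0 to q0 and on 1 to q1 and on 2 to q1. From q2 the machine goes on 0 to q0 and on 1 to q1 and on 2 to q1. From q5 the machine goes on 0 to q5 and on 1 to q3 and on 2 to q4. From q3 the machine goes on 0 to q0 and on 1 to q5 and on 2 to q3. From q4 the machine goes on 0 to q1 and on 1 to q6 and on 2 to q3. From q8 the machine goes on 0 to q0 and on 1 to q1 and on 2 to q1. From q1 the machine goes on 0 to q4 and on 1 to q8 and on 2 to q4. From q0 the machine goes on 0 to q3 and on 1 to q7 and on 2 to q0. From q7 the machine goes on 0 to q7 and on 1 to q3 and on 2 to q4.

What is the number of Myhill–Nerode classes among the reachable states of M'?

P0 = {q1,q2,q6,q8} | {q0,q3,q4,q5,q7}.
On input 2, block {q1,q2,q6,q8} splits into {q2,q6,q8} and {q1}.
Refine {q0,q3,q4,q5,q7} on symbol 0: members go to different blocks, giving {q0,q3,q5,q7} and {q4}.
Refine {q0,q3,q5,q7} on symbol 2: members go to different blocks, giving {q0,q3} and {q5,q7}.
The partition is now stable with 5 blocks: {q2,q6,q8} | {q0,q3} | {q1} | {q4} | {q5,q7}.

5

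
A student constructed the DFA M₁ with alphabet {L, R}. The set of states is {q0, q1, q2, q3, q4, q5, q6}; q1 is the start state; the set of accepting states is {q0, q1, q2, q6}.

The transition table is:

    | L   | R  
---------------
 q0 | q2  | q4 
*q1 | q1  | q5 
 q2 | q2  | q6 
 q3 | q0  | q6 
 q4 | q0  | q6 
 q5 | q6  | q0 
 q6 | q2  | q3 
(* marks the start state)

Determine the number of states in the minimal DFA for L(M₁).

4

All states are reachable from the start state.
Start with accepting vs non-accepting: {q0,q1,q2,q6} | {q3,q4,q5}.
Split {q0,q1,q2,q6} by δ(·,R) → {q0,q1,q6} and {q2}.
Refine {q0,q1,q6} on symbol L: members go to different blocks, giving {q0,q6} and {q1}.
No further refinement is possible. Final partition (4 blocks): {q0,q6} | {q3,q4,q5} | {q2} | {q1}.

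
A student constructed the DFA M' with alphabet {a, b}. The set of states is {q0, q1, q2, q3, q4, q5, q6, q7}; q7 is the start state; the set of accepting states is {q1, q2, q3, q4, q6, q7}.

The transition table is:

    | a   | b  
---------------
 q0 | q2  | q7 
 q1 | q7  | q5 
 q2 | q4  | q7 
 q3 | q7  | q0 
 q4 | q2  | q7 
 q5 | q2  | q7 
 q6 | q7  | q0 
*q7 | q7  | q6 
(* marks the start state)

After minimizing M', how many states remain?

Reachable states from the start: {q0,q2,q4,q6,q7}. Unreachable: {q1,q3,q5} — drop them.
Start with accepting vs non-accepting: {q2,q4,q6,q7} | {q0}.
On input b, block {q2,q4,q6,q7} splits into {q2,q4,q7} and {q6}.
Refine {q2,q4,q7} on symbol b: members go to different blocks, giving {q2,q4} and {q7}.
Stable partition: {q2,q4} | {q0} | {q6} | {q7} — 4 equivalence classes.

4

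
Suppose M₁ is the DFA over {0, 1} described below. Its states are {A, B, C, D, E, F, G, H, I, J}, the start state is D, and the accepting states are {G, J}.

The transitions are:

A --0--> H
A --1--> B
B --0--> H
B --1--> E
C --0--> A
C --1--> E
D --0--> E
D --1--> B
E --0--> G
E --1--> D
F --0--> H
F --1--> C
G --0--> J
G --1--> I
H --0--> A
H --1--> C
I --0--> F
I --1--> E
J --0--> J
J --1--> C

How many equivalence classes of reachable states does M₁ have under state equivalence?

5

All states are reachable from the start state.
Start with accepting vs non-accepting: {G,J} | {A,B,C,D,E,F,H,I}.
On input 0, block {A,B,C,D,E,F,H,I} splits into {A,B,C,D,F,H,I} and {E}.
Refine {A,B,C,D,F,H,I} on symbol 0: members go to different blocks, giving {A,B,C,F,H,I} and {D}.
Split {A,B,C,F,H,I} by δ(·,1) → {A,F,H} and {B,C,I}.
Stable partition: {G,J} | {A,F,H} | {E} | {D} | {B,C,I} — 5 equivalence classes.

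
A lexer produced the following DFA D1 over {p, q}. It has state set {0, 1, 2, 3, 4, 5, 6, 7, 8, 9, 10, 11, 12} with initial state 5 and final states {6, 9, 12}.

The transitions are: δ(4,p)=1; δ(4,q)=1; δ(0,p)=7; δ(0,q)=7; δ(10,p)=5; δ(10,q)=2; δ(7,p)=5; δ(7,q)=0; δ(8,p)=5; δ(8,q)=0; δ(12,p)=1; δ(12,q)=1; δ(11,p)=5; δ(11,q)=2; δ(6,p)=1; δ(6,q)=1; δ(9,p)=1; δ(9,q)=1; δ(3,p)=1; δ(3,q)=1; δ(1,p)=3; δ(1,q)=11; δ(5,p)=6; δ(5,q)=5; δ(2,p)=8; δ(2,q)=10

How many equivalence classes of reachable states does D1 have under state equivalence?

6

States {4,9,12} cannot be reached from the start state, so discard them.
P0 = {6} | {0,1,2,3,5,7,8,10,11}.
Refine {0,1,2,3,5,7,8,10,11} on symbol p: members go to different blocks, giving {0,1,2,3,7,8,10,11} and {5}.
On input p, block {0,1,2,3,7,8,10,11} splits into {0,1,2,3} and {7,8,10,11}.
Refine {0,1,2,3} on symbol p: members go to different blocks, giving {0,2} and {1,3}.
Split {1,3} by δ(·,q) → {1} and {3}.
The partition is now stable with 6 blocks: {6} | {0,2} | {5} | {7,8,10,11} | {1} | {3}.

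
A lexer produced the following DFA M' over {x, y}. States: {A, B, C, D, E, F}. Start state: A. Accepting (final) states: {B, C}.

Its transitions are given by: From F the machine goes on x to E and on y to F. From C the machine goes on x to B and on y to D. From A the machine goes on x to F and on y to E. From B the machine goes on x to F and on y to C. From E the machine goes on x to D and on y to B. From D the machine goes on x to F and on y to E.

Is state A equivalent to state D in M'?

Yes

Every state is reachable, so we keep all 6.
Initial partition by acceptance: {B,C} | {A,D,E,F}.
On input x, block {B,C} splits into {B} and {C}.
On input y, block {A,D,E,F} splits into {A,D,F} and {E}.
Refine {A,D,F} on symbol x: members go to different blocks, giving {A,D} and {F}.
The partition is now stable with 5 blocks: {B} | {A,D} | {C} | {E} | {F}.
A and D lie in the same block of the stable partition, so they are equivalent — no string distinguishes them.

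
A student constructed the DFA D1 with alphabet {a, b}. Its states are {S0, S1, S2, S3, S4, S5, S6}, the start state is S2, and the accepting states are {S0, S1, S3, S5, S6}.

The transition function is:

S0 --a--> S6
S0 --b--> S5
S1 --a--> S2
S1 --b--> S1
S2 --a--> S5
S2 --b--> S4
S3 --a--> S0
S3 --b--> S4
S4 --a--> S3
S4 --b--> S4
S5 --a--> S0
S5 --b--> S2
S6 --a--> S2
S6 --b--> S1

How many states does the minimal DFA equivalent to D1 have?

4

P0 = {S0,S1,S3,S5,S6} | {S2,S4}.
On input a, block {S0,S1,S3,S5,S6} splits into {S0,S3,S5} and {S1,S6}.
Split {S0,S3,S5} by δ(·,a) → {S3,S5} and {S0}.
The partition is now stable with 4 blocks: {S3,S5} | {S2,S4} | {S1,S6} | {S0}.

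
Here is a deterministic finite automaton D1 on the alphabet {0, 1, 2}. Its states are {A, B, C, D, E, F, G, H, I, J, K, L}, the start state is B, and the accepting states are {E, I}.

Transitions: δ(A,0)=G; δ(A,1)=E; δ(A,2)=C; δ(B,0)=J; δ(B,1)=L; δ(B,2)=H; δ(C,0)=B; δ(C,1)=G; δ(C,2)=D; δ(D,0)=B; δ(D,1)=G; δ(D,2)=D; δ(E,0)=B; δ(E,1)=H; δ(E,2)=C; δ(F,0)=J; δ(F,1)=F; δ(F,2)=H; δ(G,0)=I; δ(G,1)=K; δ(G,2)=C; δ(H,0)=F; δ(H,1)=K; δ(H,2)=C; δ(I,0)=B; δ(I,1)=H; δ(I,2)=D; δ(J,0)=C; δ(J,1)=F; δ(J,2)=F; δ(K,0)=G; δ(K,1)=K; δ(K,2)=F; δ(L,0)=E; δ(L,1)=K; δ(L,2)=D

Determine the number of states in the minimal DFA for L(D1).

Reachable states from the start: {B,C,D,E,F,G,H,I,J,K,L}. Unreachable: {A} — drop them.
Start with accepting vs non-accepting: {E,I} | {B,C,D,F,G,H,J,K,L}.
Refine {B,C,D,F,G,H,J,K,L} on symbol 0: members go to different blocks, giving {B,C,D,F,H,J,K} and {G,L}.
Split {B,C,D,F,H,J,K} by δ(·,0) → {B,C,D,F,H,J} and {K}.
Split {B,C,D,F,H,J} by δ(·,1) → {B,C,D} and {F,J} and {H}.
Split {B,C,D} by δ(·,0) → {C,D} and {B}.
Refine {F,J} on symbol 0: members go to different blocks, giving {F} and {J}.
The partition is now stable with 8 blocks: {E,I} | {C,D} | {G,L} | {K} | {F} | {H} | {B} | {J}.

8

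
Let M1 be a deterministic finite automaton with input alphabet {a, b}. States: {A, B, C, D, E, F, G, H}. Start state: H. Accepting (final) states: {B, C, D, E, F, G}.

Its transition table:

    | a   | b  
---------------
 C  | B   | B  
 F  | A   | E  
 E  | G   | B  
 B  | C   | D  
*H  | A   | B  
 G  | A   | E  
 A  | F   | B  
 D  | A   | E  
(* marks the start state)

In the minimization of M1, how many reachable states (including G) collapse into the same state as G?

3

All states are reachable from the start state.
Initial partition by acceptance: {B,C,D,E,F,G} | {A,H}.
Split {B,C,D,E,F,G} by δ(·,a) → {B,C,E} and {D,F,G}.
On input a, block {B,C,E} splits into {B,C} and {E}.
On input b, block {B,C} splits into {B} and {C}.
Refine {A,H} on symbol a: members go to different blocks, giving {A} and {H}.
The partition is now stable with 6 blocks: {B} | {A} | {D,F,G} | {E} | {C} | {H}.
State G belongs to the block {D,F,G}, which has 3 states.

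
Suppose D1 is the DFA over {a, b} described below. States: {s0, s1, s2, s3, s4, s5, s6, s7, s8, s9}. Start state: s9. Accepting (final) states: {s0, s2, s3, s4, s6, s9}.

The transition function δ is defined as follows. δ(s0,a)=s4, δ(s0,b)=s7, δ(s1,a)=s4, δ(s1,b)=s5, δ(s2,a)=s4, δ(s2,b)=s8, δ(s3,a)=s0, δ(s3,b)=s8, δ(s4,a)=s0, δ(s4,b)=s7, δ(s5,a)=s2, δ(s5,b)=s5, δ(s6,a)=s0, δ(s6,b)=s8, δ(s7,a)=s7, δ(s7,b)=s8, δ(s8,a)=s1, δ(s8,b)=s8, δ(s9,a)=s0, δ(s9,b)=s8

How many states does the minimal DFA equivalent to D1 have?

6

Reachable states from the start: {s0,s1,s2,s4,s5,s7,s8,s9}. Unreachable: {s3,s6} — drop them.
Initial partition by acceptance: {s0,s2,s4,s9} | {s1,s5,s7,s8}.
Refine {s1,s5,s7,s8} on symbol a: members go to different blocks, giving {s1,s5} and {s7,s8}.
On input a, block {s7,s8} splits into {s7} and {s8}.
On input b, block {s0,s2,s4,s9} splits into {s0,s4} and {s2,s9}.
On input a, block {s1,s5} splits into {s1} and {s5}.
No further refinement is possible. Final partition (6 blocks): {s0,s4} | {s1} | {s7} | {s8} | {s2,s9} | {s5}.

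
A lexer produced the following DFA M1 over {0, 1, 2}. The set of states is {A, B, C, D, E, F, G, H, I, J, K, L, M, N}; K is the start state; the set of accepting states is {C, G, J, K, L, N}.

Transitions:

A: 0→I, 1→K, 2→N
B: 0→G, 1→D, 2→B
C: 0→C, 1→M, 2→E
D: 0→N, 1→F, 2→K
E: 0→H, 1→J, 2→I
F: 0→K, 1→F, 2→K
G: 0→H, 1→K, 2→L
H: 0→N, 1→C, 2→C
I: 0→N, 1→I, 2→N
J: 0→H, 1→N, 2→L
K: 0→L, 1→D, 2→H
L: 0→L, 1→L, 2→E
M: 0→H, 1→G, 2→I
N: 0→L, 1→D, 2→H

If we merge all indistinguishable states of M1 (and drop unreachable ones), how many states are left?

First remove the unreachable states {A,B}; 12 states remain.
P0 = {C,G,J,K,L,N} | {D,E,F,H,I,M}.
On input 0, block {C,G,J,K,L,N} splits into {C,K,L,N} and {G,J}.
On input 1, block {C,K,L,N} splits into {C,K,N} and {L}.
Refine {C,K,N} on symbol 0: members go to different blocks, giving {K,N} and {C}.
Refine {D,E,F,H,I,M} on symbol 0: members go to different blocks, giving {D,F,H,I} and {E,M}.
On input 1, block {D,F,H,I} splits into {D,F,I} and {H}.
Stable partition: {K,N} | {D,F,I} | {G,J} | {L} | {C} | {E,M} | {H} — 7 equivalence classes.

7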